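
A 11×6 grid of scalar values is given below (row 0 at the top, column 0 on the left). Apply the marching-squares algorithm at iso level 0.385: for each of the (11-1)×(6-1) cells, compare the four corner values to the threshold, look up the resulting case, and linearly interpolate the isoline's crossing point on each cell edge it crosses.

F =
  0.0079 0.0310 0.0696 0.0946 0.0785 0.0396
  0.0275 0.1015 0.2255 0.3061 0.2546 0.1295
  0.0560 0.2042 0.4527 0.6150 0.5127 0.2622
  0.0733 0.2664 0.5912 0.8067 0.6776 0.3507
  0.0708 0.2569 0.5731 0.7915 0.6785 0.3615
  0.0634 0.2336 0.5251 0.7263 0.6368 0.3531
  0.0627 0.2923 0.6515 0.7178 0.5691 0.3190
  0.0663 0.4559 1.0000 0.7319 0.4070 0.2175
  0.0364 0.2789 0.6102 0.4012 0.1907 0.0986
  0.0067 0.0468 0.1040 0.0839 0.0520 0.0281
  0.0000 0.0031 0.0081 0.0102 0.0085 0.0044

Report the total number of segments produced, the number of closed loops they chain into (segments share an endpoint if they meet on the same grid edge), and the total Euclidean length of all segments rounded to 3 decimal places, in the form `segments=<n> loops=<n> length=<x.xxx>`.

segments=22 loops=1 length=18.240

cell (1,1): code 0100 → (1.702,2.000)–(2.000,1.728)
cell (1,2): code 1100 → (1.255,3.000)–(1.702,2.000)
cell (1,3): code 1100 → (1.505,4.000)–(1.255,3.000)
cell (1,4): code 1000 → (2.000,4.510)–(1.505,4.000)
cell (2,1): code 0110 → (2.000,1.728)–(3.000,1.365)
cell (2,4): code 1001 → (3.000,4.895)–(2.000,4.510)
cell (3,1): code 0110 → (3.000,1.365)–(4.000,1.405)
cell (3,4): code 1001 → (4.000,4.926)–(3.000,4.895)
cell (4,1): code 0110 → (4.000,1.405)–(5.000,1.519)
cell (4,4): code 1001 → (5.000,4.888)–(4.000,4.926)
cell (5,1): code 0110 → (5.000,1.519)–(6.000,1.258)
cell (5,4): code 1001 → (6.000,4.736)–(5.000,4.888)
cell (6,0): code 0100 → (6.567,1.000)–(7.000,0.818)
cell (6,1): code 1110 → (6.000,1.258)–(6.567,1.000)
cell (6,4): code 1001 → (7.000,4.116)–(6.000,4.736)
cell (7,0): code 0010 → (7.000,0.818)–(7.401,1.000)
cell (7,1): code 0111 → (7.401,1.000)–(8.000,1.320)
cell (7,3): code 1011 → (8.000,3.077)–(7.102,4.000)
cell (7,4): code 0001 → (7.102,4.000)–(7.000,4.116)
cell (8,1): code 0010 → (8.000,1.320)–(8.445,2.000)
cell (8,2): code 0011 → (8.445,2.000)–(8.051,3.000)
cell (8,3): code 0001 → (8.051,3.000)–(8.000,3.077)
total: 22 segments, chained into 1 closed loop(s), length Σ = 18.239574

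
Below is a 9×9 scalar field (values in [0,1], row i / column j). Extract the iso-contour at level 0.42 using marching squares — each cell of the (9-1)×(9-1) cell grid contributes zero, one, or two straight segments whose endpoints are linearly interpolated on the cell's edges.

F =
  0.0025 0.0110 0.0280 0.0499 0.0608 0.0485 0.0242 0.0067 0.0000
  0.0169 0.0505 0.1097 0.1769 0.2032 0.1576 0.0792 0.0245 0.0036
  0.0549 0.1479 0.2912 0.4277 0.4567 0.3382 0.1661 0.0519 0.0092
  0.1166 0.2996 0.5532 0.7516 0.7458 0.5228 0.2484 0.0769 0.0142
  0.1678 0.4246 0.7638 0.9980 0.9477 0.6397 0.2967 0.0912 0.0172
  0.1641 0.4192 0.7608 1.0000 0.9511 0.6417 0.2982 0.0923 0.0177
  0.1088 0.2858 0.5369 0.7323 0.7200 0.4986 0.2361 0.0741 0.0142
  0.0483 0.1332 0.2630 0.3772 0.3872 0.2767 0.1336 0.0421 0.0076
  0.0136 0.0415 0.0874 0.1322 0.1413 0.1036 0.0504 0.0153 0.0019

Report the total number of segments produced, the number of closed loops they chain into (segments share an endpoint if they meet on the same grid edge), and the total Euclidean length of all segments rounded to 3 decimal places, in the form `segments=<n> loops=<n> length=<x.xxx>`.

cell (1,2): code 0100 → (1.969,3.000)–(2.000,2.944)
cell (1,3): code 1100 → (1.855,4.000)–(1.969,3.000)
cell (1,4): code 1000 → (2.000,4.310)–(1.855,4.000)
cell (2,1): code 0100 → (2.492,2.000)–(3.000,1.475)
cell (2,2): code 1110 → (2.000,2.944)–(2.492,2.000)
cell (2,4): code 1101 → (2.443,5.000)–(2.000,4.310)
cell (2,5): code 1000 → (3.000,5.375)–(2.443,5.000)
cell (3,0): code 0100 → (3.963,1.000)–(4.000,0.982)
cell (3,1): code 1110 → (3.000,1.475)–(3.963,1.000)
cell (3,5): code 1001 → (4.000,5.641)–(3.000,5.375)
cell (4,0): code 0010 → (4.000,0.982)–(4.852,1.000)
cell (4,1): code 0111 → (4.852,1.000)–(5.000,1.002)
cell (4,5): code 1001 → (5.000,5.645)–(4.000,5.641)
cell (5,1): code 0110 → (5.000,1.002)–(6.000,1.534)
cell (5,5): code 1001 → (6.000,5.299)–(5.000,5.645)
cell (6,1): code 0010 → (6.000,1.534)–(6.427,2.000)
cell (6,2): code 0011 → (6.427,2.000)–(6.879,3.000)
cell (6,3): code 0011 → (6.879,3.000)–(6.901,4.000)
cell (6,4): code 0011 → (6.901,4.000)–(6.354,5.000)
cell (6,5): code 0001 → (6.354,5.000)–(6.000,5.299)
total: 20 segments, chained into 1 closed loop(s), length Σ = 15.372911

segments=20 loops=1 length=15.373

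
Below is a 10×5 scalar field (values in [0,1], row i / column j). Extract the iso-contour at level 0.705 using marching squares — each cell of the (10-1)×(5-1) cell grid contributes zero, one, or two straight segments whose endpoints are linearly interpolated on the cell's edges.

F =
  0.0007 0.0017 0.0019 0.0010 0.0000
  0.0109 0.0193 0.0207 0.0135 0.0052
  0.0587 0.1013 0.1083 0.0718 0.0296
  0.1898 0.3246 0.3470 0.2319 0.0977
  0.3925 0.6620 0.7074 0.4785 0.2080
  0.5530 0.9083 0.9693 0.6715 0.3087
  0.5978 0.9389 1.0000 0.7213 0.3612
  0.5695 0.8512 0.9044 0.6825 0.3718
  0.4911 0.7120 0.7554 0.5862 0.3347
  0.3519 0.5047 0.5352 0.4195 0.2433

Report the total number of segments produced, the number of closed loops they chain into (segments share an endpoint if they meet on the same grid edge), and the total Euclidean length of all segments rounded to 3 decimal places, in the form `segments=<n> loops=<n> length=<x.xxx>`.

segments=16 loops=1 length=11.127

cell (3,1): code 0100 → (3.993,2.000)–(4.000,1.947)
cell (3,2): code 1000 → (4.000,2.010)–(3.993,2.000)
cell (4,0): code 0100 → (4.175,1.000)–(5.000,0.428)
cell (4,1): code 1110 → (4.000,1.947)–(4.175,1.000)
cell (4,2): code 1001 → (5.000,2.888)–(4.000,2.010)
cell (5,0): code 0110 → (5.000,0.428)–(6.000,0.314)
cell (5,2): code 1101 → (5.673,3.000)–(5.000,2.888)
cell (5,3): code 1000 → (6.000,3.045)–(5.673,3.000)
cell (6,0): code 0110 → (6.000,0.314)–(7.000,0.481)
cell (6,2): code 1011 → (7.000,2.899)–(6.420,3.000)
cell (6,3): code 0001 → (6.420,3.000)–(6.000,3.045)
cell (7,0): code 0110 → (7.000,0.481)–(8.000,0.968)
cell (7,2): code 1001 → (8.000,2.298)–(7.000,2.899)
cell (8,0): code 0010 → (8.000,0.968)–(8.034,1.000)
cell (8,1): code 0011 → (8.034,1.000)–(8.229,2.000)
cell (8,2): code 0001 → (8.229,2.000)–(8.000,2.298)
total: 16 segments, chained into 1 closed loop(s), length Σ = 11.126957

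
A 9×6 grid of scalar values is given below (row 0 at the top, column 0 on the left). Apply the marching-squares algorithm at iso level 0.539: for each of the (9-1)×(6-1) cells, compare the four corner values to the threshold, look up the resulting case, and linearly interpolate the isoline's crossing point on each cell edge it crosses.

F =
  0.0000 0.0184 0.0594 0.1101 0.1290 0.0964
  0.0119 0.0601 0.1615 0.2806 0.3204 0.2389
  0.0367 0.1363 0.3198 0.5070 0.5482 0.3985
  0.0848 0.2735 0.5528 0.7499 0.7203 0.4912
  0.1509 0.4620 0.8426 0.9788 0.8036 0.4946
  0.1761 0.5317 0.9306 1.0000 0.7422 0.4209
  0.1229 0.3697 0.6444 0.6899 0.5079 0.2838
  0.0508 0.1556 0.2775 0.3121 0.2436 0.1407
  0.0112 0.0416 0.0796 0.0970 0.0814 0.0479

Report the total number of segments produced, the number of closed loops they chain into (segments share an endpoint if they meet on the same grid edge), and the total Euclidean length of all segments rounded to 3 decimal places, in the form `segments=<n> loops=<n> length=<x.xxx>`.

segments=16 loops=1 length=12.843

cell (1,3): code 0100 → (1.960,4.000)–(2.000,3.777)
cell (1,4): code 1000 → (2.000,4.061)–(1.960,4.000)
cell (2,1): code 0100 → (2.941,2.000)–(3.000,1.951)
cell (2,2): code 1100 → (2.132,3.000)–(2.941,2.000)
cell (2,3): code 1110 → (2.000,3.777)–(2.132,3.000)
cell (2,4): code 1001 → (3.000,4.791)–(2.000,4.061)
cell (3,1): code 0110 → (3.000,1.951)–(4.000,1.202)
cell (3,4): code 1001 → (4.000,4.856)–(3.000,4.791)
cell (4,1): code 0110 → (4.000,1.202)–(5.000,1.018)
cell (4,4): code 1001 → (5.000,4.632)–(4.000,4.856)
cell (5,1): code 0110 → (5.000,1.018)–(6.000,1.616)
cell (5,3): code 1011 → (6.000,3.829)–(5.867,4.000)
cell (5,4): code 0001 → (5.867,4.000)–(5.000,4.632)
cell (6,1): code 0010 → (6.000,1.616)–(6.287,2.000)
cell (6,2): code 0011 → (6.287,2.000)–(6.399,3.000)
cell (6,3): code 0001 → (6.399,3.000)–(6.000,3.829)
total: 16 segments, chained into 1 closed loop(s), length Σ = 12.843143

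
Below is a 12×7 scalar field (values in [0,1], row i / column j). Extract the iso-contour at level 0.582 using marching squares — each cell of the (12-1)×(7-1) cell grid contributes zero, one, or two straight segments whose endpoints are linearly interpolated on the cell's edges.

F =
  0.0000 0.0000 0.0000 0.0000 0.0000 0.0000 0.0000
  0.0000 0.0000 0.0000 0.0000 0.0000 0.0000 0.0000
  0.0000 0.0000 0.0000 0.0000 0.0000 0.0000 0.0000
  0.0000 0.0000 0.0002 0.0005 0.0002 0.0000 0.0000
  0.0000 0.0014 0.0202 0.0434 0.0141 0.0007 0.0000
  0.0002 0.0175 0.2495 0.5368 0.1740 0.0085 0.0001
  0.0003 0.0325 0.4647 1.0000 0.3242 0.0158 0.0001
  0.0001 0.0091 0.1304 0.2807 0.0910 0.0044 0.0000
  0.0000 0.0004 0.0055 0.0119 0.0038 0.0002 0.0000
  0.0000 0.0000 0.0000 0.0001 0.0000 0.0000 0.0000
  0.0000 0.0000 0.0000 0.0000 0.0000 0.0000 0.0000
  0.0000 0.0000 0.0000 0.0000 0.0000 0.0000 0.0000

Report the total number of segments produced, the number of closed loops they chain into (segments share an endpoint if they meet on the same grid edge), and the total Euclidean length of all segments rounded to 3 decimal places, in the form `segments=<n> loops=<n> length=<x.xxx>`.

cell (5,2): code 0100 → (5.098,3.000)–(6.000,2.219)
cell (5,3): code 1000 → (6.000,3.619)–(5.098,3.000)
cell (6,2): code 0010 → (6.000,2.219)–(6.581,3.000)
cell (6,3): code 0001 → (6.581,3.000)–(6.000,3.619)
total: 4 segments, chained into 1 closed loop(s), length Σ = 4.109474

segments=4 loops=1 length=4.109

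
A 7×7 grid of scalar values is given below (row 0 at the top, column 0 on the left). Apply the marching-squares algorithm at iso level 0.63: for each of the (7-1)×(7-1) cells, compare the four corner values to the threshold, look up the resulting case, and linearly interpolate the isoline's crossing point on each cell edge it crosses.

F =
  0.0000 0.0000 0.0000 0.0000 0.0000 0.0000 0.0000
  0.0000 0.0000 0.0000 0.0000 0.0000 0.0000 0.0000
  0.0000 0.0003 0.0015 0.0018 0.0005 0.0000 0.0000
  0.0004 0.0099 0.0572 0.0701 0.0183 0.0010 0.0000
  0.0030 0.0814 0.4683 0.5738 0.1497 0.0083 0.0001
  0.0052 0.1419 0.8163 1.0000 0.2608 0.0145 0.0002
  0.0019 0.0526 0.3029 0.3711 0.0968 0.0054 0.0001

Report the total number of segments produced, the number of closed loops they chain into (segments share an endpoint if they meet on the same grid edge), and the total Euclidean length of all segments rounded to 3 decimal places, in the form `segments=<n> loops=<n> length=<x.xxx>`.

cell (4,1): code 0100 → (4.465,2.000)–(5.000,1.724)
cell (4,2): code 1100 → (4.132,3.000)–(4.465,2.000)
cell (4,3): code 1000 → (5.000,3.501)–(4.132,3.000)
cell (5,1): code 0010 → (5.000,1.724)–(5.363,2.000)
cell (5,2): code 0011 → (5.363,2.000)–(5.588,3.000)
cell (5,3): code 0001 → (5.588,3.000)–(5.000,3.501)
total: 6 segments, chained into 1 closed loop(s), length Σ = 4.912042

segments=6 loops=1 length=4.912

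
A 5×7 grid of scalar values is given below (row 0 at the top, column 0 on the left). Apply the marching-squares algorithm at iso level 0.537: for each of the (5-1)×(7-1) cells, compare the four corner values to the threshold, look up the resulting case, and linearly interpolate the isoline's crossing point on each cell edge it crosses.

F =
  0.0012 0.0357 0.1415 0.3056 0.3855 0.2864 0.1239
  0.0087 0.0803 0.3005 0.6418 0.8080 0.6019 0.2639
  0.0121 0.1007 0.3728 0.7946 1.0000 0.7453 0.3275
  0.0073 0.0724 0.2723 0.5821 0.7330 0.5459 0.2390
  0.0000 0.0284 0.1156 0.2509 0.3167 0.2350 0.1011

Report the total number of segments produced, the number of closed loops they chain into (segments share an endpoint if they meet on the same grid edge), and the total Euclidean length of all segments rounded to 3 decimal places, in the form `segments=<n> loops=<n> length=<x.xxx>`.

segments=12 loops=1 length=9.549

cell (0,2): code 0100 → (0.688,3.000)–(1.000,2.693)
cell (0,3): code 1100 → (0.359,4.000)–(0.688,3.000)
cell (0,4): code 1100 → (0.794,5.000)–(0.359,4.000)
cell (0,5): code 1000 → (1.000,5.192)–(0.794,5.000)
cell (1,2): code 0110 → (1.000,2.693)–(2.000,2.389)
cell (1,5): code 1001 → (2.000,5.499)–(1.000,5.192)
cell (2,2): code 0110 → (2.000,2.389)–(3.000,2.854)
cell (2,5): code 1001 → (3.000,5.029)–(2.000,5.499)
cell (3,2): code 0010 → (3.000,2.854)–(3.136,3.000)
cell (3,3): code 0011 → (3.136,3.000)–(3.471,4.000)
cell (3,4): code 0011 → (3.471,4.000)–(3.029,5.000)
cell (3,5): code 0001 → (3.029,5.000)–(3.000,5.029)
total: 12 segments, chained into 1 closed loop(s), length Σ = 9.549360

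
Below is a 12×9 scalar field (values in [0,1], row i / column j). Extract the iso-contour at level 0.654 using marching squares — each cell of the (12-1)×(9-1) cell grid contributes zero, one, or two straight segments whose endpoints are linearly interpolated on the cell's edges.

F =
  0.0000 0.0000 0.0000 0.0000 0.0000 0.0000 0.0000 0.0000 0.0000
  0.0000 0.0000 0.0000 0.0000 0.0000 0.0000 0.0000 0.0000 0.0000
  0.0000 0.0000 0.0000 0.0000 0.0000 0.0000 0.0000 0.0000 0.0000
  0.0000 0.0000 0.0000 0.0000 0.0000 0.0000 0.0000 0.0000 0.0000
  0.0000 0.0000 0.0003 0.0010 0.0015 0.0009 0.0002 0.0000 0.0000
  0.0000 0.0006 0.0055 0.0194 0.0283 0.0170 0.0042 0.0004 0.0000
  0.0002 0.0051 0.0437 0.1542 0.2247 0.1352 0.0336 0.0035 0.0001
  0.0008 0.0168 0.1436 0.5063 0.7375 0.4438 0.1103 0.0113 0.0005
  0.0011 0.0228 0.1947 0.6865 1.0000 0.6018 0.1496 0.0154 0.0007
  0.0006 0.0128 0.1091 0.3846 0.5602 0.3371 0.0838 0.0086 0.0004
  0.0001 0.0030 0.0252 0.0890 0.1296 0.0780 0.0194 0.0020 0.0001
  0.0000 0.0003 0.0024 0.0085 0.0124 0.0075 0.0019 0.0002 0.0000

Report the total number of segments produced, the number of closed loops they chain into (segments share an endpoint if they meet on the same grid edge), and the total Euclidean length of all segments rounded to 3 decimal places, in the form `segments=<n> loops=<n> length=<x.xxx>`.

cell (6,3): code 0100 → (6.837,4.000)–(7.000,3.639)
cell (6,4): code 1000 → (7.000,4.284)–(6.837,4.000)
cell (7,2): code 0100 → (7.820,3.000)–(8.000,2.934)
cell (7,3): code 1110 → (7.000,3.639)–(7.820,3.000)
cell (7,4): code 1001 → (8.000,4.869)–(7.000,4.284)
cell (8,2): code 0010 → (8.000,2.934)–(8.108,3.000)
cell (8,3): code 0011 → (8.108,3.000)–(8.787,4.000)
cell (8,4): code 0001 → (8.787,4.000)–(8.000,4.869)
total: 8 segments, chained into 1 closed loop(s), length Σ = 5.620668

segments=8 loops=1 length=5.621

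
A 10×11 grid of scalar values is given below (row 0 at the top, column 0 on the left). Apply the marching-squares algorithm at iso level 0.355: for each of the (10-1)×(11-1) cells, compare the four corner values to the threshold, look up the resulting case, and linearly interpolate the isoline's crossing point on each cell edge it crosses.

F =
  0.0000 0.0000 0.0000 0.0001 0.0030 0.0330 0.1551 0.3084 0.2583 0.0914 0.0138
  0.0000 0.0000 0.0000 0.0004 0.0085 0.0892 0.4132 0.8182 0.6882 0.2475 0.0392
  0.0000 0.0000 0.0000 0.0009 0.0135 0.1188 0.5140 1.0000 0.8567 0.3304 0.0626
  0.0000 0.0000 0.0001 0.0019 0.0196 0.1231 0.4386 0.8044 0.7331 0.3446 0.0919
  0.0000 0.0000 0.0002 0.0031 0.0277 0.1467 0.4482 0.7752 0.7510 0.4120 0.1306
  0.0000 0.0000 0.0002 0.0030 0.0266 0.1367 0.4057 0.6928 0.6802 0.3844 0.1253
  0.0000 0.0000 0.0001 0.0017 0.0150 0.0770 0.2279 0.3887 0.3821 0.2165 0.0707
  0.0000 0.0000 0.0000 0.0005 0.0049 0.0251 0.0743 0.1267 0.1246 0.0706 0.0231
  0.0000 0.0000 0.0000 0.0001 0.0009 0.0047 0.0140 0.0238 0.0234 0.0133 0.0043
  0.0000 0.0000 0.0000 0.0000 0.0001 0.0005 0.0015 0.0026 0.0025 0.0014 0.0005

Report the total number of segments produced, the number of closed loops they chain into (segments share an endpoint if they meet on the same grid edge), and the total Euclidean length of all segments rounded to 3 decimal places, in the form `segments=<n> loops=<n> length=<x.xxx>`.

segments=20 loops=1 length=15.914

cell (0,5): code 0100 → (0.775,6.000)–(1.000,5.820)
cell (0,6): code 1100 → (0.091,7.000)–(0.775,6.000)
cell (0,7): code 1100 → (0.225,8.000)–(0.091,7.000)
cell (0,8): code 1000 → (1.000,8.756)–(0.225,8.000)
cell (1,5): code 0110 → (1.000,5.820)–(2.000,5.598)
cell (1,8): code 1001 → (2.000,8.953)–(1.000,8.756)
cell (2,5): code 0110 → (2.000,5.598)–(3.000,5.735)
cell (2,8): code 1001 → (3.000,8.973)–(2.000,8.953)
cell (3,5): code 0110 → (3.000,5.735)–(4.000,5.691)
cell (3,8): code 1101 → (3.154,9.000)–(3.000,8.973)
cell (3,9): code 1000 → (4.000,9.203)–(3.154,9.000)
cell (4,5): code 0110 → (4.000,5.691)–(5.000,5.812)
cell (4,9): code 1001 → (5.000,9.113)–(4.000,9.203)
cell (5,5): code 0010 → (5.000,5.812)–(5.285,6.000)
cell (5,6): code 0111 → (5.285,6.000)–(6.000,6.790)
cell (5,8): code 1011 → (6.000,8.164)–(5.175,9.000)
cell (5,9): code 0001 → (5.175,9.000)–(5.000,9.113)
cell (6,6): code 0010 → (6.000,6.790)–(6.129,7.000)
cell (6,7): code 0011 → (6.129,7.000)–(6.105,8.000)
cell (6,8): code 0001 → (6.105,8.000)–(6.000,8.164)
total: 20 segments, chained into 1 closed loop(s), length Σ = 15.914367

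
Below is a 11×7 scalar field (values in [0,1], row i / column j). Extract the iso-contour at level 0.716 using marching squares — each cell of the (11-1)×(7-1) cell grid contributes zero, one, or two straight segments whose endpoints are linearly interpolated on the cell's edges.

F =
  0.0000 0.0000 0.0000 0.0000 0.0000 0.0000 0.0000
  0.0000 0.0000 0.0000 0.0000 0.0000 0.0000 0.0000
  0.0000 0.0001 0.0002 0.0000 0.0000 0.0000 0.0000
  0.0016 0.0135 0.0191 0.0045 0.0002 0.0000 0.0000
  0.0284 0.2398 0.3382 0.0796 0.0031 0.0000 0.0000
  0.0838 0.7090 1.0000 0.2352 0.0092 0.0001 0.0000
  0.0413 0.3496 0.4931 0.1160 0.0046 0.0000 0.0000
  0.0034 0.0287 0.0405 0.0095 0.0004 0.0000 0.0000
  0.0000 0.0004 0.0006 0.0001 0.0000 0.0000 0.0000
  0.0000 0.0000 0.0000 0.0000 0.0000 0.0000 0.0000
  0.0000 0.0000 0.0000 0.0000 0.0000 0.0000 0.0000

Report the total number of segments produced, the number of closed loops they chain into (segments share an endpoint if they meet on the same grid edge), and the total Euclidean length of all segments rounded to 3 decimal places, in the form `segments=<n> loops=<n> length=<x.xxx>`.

segments=4 loops=1 length=3.431

cell (4,1): code 0100 → (4.571,2.000)–(5.000,1.024)
cell (4,2): code 1000 → (5.000,2.371)–(4.571,2.000)
cell (5,1): code 0010 → (5.000,1.024)–(5.560,2.000)
cell (5,2): code 0001 → (5.560,2.000)–(5.000,2.371)
total: 4 segments, chained into 1 closed loop(s), length Σ = 3.431104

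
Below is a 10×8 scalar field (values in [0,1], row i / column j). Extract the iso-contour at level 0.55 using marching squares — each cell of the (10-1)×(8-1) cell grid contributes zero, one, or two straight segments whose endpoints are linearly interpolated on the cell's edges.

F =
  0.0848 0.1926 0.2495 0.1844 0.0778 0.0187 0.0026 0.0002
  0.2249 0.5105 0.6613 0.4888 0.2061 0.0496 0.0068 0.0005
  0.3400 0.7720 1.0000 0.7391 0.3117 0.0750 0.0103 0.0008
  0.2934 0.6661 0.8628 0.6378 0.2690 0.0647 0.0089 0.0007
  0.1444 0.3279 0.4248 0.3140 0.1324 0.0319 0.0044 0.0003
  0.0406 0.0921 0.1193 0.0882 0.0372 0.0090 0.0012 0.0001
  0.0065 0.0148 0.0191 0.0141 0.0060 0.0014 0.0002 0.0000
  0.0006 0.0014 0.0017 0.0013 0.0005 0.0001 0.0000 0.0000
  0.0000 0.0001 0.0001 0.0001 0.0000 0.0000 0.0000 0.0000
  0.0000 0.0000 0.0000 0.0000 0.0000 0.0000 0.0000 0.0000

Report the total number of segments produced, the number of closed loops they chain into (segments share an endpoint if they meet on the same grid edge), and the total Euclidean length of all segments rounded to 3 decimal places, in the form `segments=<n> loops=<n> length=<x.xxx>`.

segments=12 loops=1 length=9.112

cell (0,1): code 0100 → (0.730,2.000)–(1.000,1.262)
cell (0,2): code 1000 → (1.000,2.645)–(0.730,2.000)
cell (1,0): code 0100 → (1.151,1.000)–(2.000,0.486)
cell (1,1): code 1110 → (1.000,1.262)–(1.151,1.000)
cell (1,2): code 1101 → (1.245,3.000)–(1.000,2.645)
cell (1,3): code 1000 → (2.000,3.442)–(1.245,3.000)
cell (2,0): code 0110 → (2.000,0.486)–(3.000,0.688)
cell (2,3): code 1001 → (3.000,3.238)–(2.000,3.442)
cell (3,0): code 0010 → (3.000,0.688)–(3.343,1.000)
cell (3,1): code 0011 → (3.343,1.000)–(3.714,2.000)
cell (3,2): code 0011 → (3.714,2.000)–(3.271,3.000)
cell (3,3): code 0001 → (3.271,3.000)–(3.000,3.238)
total: 12 segments, chained into 1 closed loop(s), length Σ = 9.112287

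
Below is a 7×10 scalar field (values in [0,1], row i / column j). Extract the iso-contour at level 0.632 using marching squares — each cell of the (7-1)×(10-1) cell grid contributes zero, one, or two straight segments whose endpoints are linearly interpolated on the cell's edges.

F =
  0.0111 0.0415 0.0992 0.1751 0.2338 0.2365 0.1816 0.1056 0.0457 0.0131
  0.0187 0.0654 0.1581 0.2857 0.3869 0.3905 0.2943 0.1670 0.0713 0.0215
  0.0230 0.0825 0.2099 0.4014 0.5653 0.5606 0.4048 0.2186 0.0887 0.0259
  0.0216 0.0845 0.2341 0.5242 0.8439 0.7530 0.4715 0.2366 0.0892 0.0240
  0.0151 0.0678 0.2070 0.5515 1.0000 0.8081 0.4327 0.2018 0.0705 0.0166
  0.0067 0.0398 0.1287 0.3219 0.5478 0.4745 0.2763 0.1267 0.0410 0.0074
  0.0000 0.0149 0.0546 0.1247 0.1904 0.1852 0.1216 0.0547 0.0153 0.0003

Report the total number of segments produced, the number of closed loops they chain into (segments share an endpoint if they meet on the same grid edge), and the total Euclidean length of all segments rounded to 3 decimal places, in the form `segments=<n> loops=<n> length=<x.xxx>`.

segments=8 loops=1 length=7.694

cell (2,3): code 0100 → (2.239,4.000)–(3.000,3.337)
cell (2,4): code 1100 → (2.371,5.000)–(2.239,4.000)
cell (2,5): code 1000 → (3.000,5.430)–(2.371,5.000)
cell (3,3): code 0110 → (3.000,3.337)–(4.000,3.179)
cell (3,5): code 1001 → (4.000,5.469)–(3.000,5.430)
cell (4,3): code 0010 → (4.000,3.179)–(4.814,4.000)
cell (4,4): code 0011 → (4.814,4.000)–(4.528,5.000)
cell (4,5): code 0001 → (4.528,5.000)–(4.000,5.469)
total: 8 segments, chained into 1 closed loop(s), length Σ = 7.694296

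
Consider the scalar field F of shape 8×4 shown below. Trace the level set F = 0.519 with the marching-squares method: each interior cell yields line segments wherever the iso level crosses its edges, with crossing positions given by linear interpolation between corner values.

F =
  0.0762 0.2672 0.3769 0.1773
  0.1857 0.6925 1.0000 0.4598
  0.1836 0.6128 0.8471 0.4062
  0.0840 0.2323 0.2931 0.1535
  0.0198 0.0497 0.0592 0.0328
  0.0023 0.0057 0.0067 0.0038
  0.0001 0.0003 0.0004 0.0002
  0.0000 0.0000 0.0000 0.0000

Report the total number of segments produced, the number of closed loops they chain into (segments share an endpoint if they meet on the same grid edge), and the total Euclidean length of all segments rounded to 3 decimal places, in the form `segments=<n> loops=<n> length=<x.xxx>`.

segments=8 loops=1 length=7.132

cell (0,0): code 0100 → (0.592,1.000)–(1.000,0.658)
cell (0,1): code 1100 → (0.228,2.000)–(0.592,1.000)
cell (0,2): code 1000 → (1.000,2.890)–(0.228,2.000)
cell (1,0): code 0110 → (1.000,0.658)–(2.000,0.781)
cell (1,2): code 1001 → (2.000,2.744)–(1.000,2.890)
cell (2,0): code 0010 → (2.000,0.781)–(2.247,1.000)
cell (2,1): code 0011 → (2.247,1.000)–(2.592,2.000)
cell (2,2): code 0001 → (2.592,2.000)–(2.000,2.744)
total: 8 segments, chained into 1 closed loop(s), length Σ = 7.132047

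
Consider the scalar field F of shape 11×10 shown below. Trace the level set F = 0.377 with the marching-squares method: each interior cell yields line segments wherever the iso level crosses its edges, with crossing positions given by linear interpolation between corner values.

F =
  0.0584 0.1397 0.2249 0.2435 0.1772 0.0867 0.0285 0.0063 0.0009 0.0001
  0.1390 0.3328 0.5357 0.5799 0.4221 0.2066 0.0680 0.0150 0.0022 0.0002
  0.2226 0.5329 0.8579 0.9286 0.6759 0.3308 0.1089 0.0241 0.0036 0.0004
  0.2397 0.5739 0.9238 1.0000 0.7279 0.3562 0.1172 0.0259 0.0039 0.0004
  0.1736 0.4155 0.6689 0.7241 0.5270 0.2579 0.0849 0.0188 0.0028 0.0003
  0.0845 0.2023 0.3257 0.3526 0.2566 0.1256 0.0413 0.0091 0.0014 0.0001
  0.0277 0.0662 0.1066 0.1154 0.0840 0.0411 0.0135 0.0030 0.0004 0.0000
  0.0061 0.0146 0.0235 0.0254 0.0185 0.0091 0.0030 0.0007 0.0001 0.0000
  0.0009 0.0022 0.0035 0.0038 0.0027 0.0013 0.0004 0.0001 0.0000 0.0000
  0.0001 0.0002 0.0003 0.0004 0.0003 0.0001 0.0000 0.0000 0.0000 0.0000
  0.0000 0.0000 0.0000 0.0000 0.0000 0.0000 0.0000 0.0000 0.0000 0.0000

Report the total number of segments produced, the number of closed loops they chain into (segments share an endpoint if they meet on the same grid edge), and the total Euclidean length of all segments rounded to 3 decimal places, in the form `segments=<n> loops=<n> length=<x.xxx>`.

cell (0,1): code 0100 → (0.489,2.000)–(1.000,1.218)
cell (0,2): code 1100 → (0.397,3.000)–(0.489,2.000)
cell (0,3): code 1100 → (0.816,4.000)–(0.397,3.000)
cell (0,4): code 1000 → (1.000,4.209)–(0.816,4.000)
cell (1,0): code 0100 → (1.221,1.000)–(2.000,0.498)
cell (1,1): code 1110 → (1.000,1.218)–(1.221,1.000)
cell (1,4): code 1001 → (2.000,4.866)–(1.000,4.209)
cell (2,0): code 0110 → (2.000,0.498)–(3.000,0.411)
cell (2,4): code 1001 → (3.000,4.944)–(2.000,4.866)
cell (3,0): code 0110 → (3.000,0.411)–(4.000,0.841)
cell (3,4): code 1001 → (4.000,4.557)–(3.000,4.944)
cell (4,0): code 0010 → (4.000,0.841)–(4.181,1.000)
cell (4,1): code 0011 → (4.181,1.000)–(4.851,2.000)
cell (4,2): code 0011 → (4.851,2.000)–(4.934,3.000)
cell (4,3): code 0011 → (4.934,3.000)–(4.555,4.000)
cell (4,4): code 0001 → (4.555,4.000)–(4.000,4.557)
total: 16 segments, chained into 1 closed loop(s), length Σ = 14.206449

segments=16 loops=1 length=14.206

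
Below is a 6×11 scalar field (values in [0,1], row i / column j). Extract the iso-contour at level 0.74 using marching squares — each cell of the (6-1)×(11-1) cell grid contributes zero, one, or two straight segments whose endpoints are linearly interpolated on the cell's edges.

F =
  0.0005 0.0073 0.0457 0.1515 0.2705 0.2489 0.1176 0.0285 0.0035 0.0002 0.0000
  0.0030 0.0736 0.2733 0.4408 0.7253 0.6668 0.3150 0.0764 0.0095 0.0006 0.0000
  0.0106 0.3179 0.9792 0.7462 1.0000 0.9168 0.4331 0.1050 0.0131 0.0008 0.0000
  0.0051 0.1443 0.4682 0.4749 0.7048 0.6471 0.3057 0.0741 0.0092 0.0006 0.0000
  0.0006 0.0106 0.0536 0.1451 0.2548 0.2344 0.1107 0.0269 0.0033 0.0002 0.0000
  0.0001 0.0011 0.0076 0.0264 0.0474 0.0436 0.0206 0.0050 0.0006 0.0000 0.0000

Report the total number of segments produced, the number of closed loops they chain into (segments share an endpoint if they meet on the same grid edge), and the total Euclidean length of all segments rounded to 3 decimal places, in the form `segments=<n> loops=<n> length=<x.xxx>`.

segments=10 loops=1 length=9.512

cell (1,1): code 0100 → (1.661,2.000)–(2.000,1.638)
cell (1,2): code 1100 → (1.980,3.000)–(1.661,2.000)
cell (1,3): code 1100 → (1.054,4.000)–(1.980,3.000)
cell (1,4): code 1100 → (1.293,5.000)–(1.054,4.000)
cell (1,5): code 1000 → (2.000,5.366)–(1.293,5.000)
cell (2,1): code 0010 → (2.000,1.638)–(2.468,2.000)
cell (2,2): code 0011 → (2.468,2.000)–(2.023,3.000)
cell (2,3): code 0011 → (2.023,3.000)–(2.881,4.000)
cell (2,4): code 0011 → (2.881,4.000)–(2.656,5.000)
cell (2,5): code 0001 → (2.656,5.000)–(2.000,5.366)
total: 10 segments, chained into 1 closed loop(s), length Σ = 9.511873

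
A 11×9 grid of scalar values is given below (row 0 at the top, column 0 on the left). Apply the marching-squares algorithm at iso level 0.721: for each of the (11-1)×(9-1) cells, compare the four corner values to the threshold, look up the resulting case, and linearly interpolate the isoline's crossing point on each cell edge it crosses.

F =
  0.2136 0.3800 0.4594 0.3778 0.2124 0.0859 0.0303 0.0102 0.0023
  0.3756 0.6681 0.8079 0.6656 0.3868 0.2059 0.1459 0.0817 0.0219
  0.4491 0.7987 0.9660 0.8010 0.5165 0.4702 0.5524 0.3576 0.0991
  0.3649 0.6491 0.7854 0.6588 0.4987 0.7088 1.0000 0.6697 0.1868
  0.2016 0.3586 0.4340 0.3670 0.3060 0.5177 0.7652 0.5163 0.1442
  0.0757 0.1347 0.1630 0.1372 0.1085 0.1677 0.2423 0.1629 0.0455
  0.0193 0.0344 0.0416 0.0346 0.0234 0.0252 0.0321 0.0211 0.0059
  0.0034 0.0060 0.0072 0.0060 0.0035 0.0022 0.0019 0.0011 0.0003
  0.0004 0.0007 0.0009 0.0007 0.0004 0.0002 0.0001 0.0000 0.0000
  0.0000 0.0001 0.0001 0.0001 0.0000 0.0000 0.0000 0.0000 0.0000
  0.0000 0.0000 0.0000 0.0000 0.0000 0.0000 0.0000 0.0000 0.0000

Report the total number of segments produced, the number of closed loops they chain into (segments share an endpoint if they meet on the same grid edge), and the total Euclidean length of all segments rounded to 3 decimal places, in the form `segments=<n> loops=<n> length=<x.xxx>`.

cell (0,1): code 0100 → (0.751,2.000)–(1.000,1.378)
cell (0,2): code 1000 → (1.000,2.611)–(0.751,2.000)
cell (1,0): code 0100 → (1.405,1.000)–(2.000,0.778)
cell (1,1): code 1110 → (1.000,1.378)–(1.405,1.000)
cell (1,2): code 1101 → (1.409,3.000)–(1.000,2.611)
cell (1,3): code 1000 → (2.000,3.281)–(1.409,3.000)
cell (2,0): code 0010 → (2.000,0.778)–(2.519,1.000)
cell (2,1): code 0111 → (2.519,1.000)–(3.000,1.528)
cell (2,2): code 1011 → (3.000,2.509)–(2.563,3.000)
cell (2,3): code 0001 → (2.563,3.000)–(2.000,3.281)
cell (2,5): code 0100 → (2.377,6.000)–(3.000,5.042)
cell (2,6): code 1000 → (3.000,6.845)–(2.377,6.000)
cell (3,1): code 0010 → (3.000,1.528)–(3.183,2.000)
cell (3,2): code 0001 → (3.183,2.000)–(3.000,2.509)
cell (3,5): code 0110 → (3.000,5.042)–(4.000,5.821)
cell (3,6): code 1001 → (4.000,6.178)–(3.000,6.845)
cell (4,5): code 0010 → (4.000,5.821)–(4.085,6.000)
cell (4,6): code 0001 → (4.085,6.000)–(4.000,6.178)
total: 18 segments, chained into 2 closed loop(s), length Σ = 12.407794

segments=18 loops=2 length=12.408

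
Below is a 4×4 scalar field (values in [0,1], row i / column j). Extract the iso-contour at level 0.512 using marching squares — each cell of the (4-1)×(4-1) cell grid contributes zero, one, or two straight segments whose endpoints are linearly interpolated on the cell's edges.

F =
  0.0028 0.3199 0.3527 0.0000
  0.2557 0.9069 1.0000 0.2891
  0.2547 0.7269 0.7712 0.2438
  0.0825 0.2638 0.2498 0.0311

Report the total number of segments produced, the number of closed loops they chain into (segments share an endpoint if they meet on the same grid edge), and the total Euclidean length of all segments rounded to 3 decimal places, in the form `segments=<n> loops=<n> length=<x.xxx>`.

segments=8 loops=1 length=7.308

cell (0,0): code 0100 → (0.327,1.000)–(1.000,0.394)
cell (0,1): code 1100 → (0.246,2.000)–(0.327,1.000)
cell (0,2): code 1000 → (1.000,2.686)–(0.246,2.000)
cell (1,0): code 0110 → (1.000,0.394)–(2.000,0.545)
cell (1,2): code 1001 → (2.000,2.491)–(1.000,2.686)
cell (2,0): code 0010 → (2.000,0.545)–(2.464,1.000)
cell (2,1): code 0011 → (2.464,1.000)–(2.497,2.000)
cell (2,2): code 0001 → (2.497,2.000)–(2.000,2.491)
total: 8 segments, chained into 1 closed loop(s), length Σ = 7.308389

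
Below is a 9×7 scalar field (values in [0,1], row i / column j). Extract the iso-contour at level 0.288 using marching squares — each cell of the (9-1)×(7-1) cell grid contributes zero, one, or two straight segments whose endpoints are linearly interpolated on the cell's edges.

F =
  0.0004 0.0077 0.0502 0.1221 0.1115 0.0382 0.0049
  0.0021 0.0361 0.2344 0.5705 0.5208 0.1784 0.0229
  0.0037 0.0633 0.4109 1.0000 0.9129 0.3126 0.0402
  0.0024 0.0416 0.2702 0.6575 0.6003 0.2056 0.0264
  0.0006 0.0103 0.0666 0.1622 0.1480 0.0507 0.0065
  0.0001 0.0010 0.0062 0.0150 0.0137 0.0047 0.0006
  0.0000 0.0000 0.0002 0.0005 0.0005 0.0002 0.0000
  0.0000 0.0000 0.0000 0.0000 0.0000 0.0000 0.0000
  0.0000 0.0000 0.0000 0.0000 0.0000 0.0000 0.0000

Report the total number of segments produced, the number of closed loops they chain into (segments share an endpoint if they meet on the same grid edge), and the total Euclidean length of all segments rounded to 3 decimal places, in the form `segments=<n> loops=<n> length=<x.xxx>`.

cell (0,2): code 0100 → (0.370,3.000)–(1.000,2.159)
cell (0,3): code 1100 → (0.431,4.000)–(0.370,3.000)
cell (0,4): code 1000 → (1.000,4.680)–(0.431,4.000)
cell (1,1): code 0100 → (1.304,2.000)–(2.000,1.646)
cell (1,2): code 1110 → (1.000,2.159)–(1.304,2.000)
cell (1,4): code 1101 → (1.817,5.000)–(1.000,4.680)
cell (1,5): code 1000 → (2.000,5.090)–(1.817,5.000)
cell (2,1): code 0010 → (2.000,1.646)–(2.873,2.000)
cell (2,2): code 0111 → (2.873,2.000)–(3.000,2.046)
cell (2,4): code 1011 → (3.000,4.791)–(2.230,5.000)
cell (2,5): code 0001 → (2.230,5.000)–(2.000,5.090)
cell (3,2): code 0010 → (3.000,2.046)–(3.746,3.000)
cell (3,3): code 0011 → (3.746,3.000)–(3.690,4.000)
cell (3,4): code 0001 → (3.690,4.000)–(3.000,4.791)
total: 14 segments, chained into 1 closed loop(s), length Σ = 10.528823

segments=14 loops=1 length=10.529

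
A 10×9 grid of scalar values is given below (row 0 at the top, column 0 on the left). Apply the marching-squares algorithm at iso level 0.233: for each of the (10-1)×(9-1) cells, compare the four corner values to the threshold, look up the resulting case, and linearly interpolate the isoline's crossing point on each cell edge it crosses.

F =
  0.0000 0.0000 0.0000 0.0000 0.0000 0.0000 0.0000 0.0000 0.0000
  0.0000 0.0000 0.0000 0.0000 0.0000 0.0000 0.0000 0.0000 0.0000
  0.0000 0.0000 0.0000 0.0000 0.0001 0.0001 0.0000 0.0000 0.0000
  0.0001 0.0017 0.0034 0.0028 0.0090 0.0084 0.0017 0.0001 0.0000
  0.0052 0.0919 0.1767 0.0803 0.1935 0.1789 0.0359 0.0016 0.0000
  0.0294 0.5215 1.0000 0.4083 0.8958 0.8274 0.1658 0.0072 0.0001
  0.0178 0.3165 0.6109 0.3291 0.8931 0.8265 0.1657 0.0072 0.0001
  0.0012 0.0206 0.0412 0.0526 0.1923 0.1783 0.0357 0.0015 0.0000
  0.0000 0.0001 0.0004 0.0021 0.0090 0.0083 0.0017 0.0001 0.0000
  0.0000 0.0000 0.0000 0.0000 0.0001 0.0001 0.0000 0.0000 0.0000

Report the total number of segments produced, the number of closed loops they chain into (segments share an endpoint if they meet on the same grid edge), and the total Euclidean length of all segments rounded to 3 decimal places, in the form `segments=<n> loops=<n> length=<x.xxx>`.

segments=14 loops=1 length=14.373

cell (4,0): code 0100 → (4.328,1.000)–(5.000,0.414)
cell (4,1): code 1100 → (4.068,2.000)–(4.328,1.000)
cell (4,2): code 1100 → (4.466,3.000)–(4.068,2.000)
cell (4,3): code 1100 → (4.056,4.000)–(4.466,3.000)
cell (4,4): code 1100 → (4.083,5.000)–(4.056,4.000)
cell (4,5): code 1000 → (5.000,5.898)–(4.083,5.000)
cell (5,0): code 0110 → (5.000,0.414)–(6.000,0.720)
cell (5,5): code 1001 → (6.000,5.898)–(5.000,5.898)
cell (6,0): code 0010 → (6.000,0.720)–(6.282,1.000)
cell (6,1): code 0011 → (6.282,1.000)–(6.663,2.000)
cell (6,2): code 0011 → (6.663,2.000)–(6.348,3.000)
cell (6,3): code 0011 → (6.348,3.000)–(6.942,4.000)
cell (6,4): code 0011 → (6.942,4.000)–(6.916,5.000)
cell (6,5): code 0001 → (6.916,5.000)–(6.000,5.898)
total: 14 segments, chained into 1 closed loop(s), length Σ = 14.373328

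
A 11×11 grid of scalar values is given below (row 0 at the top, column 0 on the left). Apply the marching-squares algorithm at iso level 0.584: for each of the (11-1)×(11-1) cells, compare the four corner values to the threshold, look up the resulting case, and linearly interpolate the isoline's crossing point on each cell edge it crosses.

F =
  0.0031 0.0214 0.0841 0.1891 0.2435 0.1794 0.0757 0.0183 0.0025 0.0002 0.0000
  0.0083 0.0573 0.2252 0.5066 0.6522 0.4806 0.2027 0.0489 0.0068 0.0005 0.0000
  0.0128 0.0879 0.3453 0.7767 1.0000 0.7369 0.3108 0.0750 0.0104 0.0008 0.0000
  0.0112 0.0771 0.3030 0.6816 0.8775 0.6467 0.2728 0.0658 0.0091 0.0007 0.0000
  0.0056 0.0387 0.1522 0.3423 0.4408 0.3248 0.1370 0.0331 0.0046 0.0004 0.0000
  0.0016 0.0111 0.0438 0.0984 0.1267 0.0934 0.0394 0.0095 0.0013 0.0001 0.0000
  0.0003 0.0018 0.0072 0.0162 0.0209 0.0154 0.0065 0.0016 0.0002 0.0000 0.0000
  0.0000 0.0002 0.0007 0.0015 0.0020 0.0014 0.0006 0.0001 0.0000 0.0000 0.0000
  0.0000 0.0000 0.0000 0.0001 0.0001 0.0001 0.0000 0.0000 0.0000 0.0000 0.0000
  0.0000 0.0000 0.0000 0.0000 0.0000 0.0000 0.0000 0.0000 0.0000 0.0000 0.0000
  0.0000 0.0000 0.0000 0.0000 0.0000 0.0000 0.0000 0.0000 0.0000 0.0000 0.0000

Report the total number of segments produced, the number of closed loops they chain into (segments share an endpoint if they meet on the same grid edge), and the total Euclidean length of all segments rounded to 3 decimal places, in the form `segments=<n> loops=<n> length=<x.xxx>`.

segments=12 loops=1 length=8.654

cell (0,3): code 0100 → (0.833,4.000)–(1.000,3.532)
cell (0,4): code 1000 → (1.000,4.397)–(0.833,4.000)
cell (1,2): code 0100 → (1.287,3.000)–(2.000,2.553)
cell (1,3): code 1110 → (1.000,3.532)–(1.287,3.000)
cell (1,4): code 1101 → (1.403,5.000)–(1.000,4.397)
cell (1,5): code 1000 → (2.000,5.359)–(1.403,5.000)
cell (2,2): code 0110 → (2.000,2.553)–(3.000,2.742)
cell (2,5): code 1001 → (3.000,5.168)–(2.000,5.359)
cell (3,2): code 0010 → (3.000,2.742)–(3.288,3.000)
cell (3,3): code 0011 → (3.288,3.000)–(3.672,4.000)
cell (3,4): code 0011 → (3.672,4.000)–(3.195,5.000)
cell (3,5): code 0001 → (3.195,5.000)–(3.000,5.168)
total: 12 segments, chained into 1 closed loop(s), length Σ = 8.653754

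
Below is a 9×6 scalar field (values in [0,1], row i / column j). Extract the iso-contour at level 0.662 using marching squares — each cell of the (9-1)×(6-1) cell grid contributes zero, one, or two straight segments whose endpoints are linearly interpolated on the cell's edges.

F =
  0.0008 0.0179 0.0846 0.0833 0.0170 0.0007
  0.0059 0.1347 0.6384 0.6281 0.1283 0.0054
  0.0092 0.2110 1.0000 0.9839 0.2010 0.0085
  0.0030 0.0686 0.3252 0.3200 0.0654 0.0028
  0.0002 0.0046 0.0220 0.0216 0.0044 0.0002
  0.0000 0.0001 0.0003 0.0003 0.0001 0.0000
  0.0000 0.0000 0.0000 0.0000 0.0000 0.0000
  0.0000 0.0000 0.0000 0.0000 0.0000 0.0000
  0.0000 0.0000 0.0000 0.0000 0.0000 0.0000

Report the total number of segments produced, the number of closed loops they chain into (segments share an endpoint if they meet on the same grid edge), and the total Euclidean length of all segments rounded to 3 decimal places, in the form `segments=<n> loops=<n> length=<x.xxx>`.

segments=6 loops=1 length=5.317

cell (1,1): code 0100 → (1.065,2.000)–(2.000,1.572)
cell (1,2): code 1100 → (1.095,3.000)–(1.065,2.000)
cell (1,3): code 1000 → (2.000,3.411)–(1.095,3.000)
cell (2,1): code 0010 → (2.000,1.572)–(2.501,2.000)
cell (2,2): code 0011 → (2.501,2.000)–(2.485,3.000)
cell (2,3): code 0001 → (2.485,3.000)–(2.000,3.411)
total: 6 segments, chained into 1 closed loop(s), length Σ = 5.317395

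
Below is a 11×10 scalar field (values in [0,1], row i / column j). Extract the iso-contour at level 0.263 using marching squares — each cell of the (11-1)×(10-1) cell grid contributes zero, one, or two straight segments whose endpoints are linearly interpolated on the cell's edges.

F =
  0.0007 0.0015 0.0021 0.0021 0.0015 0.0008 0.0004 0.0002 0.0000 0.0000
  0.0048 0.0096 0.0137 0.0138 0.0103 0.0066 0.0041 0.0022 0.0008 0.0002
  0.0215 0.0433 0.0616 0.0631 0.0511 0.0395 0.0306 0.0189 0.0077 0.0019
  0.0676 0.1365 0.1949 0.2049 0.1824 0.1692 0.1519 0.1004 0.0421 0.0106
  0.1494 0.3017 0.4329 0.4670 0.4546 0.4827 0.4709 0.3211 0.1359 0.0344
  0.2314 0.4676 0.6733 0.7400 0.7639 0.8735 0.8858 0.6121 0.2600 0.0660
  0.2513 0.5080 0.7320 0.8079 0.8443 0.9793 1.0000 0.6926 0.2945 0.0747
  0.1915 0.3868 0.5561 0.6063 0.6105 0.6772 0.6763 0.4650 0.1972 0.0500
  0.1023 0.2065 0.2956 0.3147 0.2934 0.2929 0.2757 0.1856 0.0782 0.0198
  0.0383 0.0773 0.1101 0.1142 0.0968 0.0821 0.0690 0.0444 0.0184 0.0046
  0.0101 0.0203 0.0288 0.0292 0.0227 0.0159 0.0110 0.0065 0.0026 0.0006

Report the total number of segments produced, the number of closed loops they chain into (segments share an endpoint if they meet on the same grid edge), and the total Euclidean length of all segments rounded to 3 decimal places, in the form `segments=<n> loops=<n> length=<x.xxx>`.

segments=26 loops=1 length=21.624

cell (3,0): code 0100 → (3.766,1.000)–(4.000,0.746)
cell (3,1): code 1100 → (3.286,2.000)–(3.766,1.000)
cell (3,2): code 1100 → (3.222,3.000)–(3.286,2.000)
cell (3,3): code 1100 → (3.296,4.000)–(3.222,3.000)
cell (3,4): code 1100 → (3.299,5.000)–(3.296,4.000)
cell (3,5): code 1100 → (3.348,6.000)–(3.299,5.000)
cell (3,6): code 1100 → (3.737,7.000)–(3.348,6.000)
cell (3,7): code 1000 → (4.000,7.314)–(3.737,7.000)
cell (4,0): code 0110 → (4.000,0.746)–(5.000,0.134)
cell (4,7): code 1001 → (5.000,7.991)–(4.000,7.314)
cell (5,0): code 0110 → (5.000,0.134)–(6.000,0.046)
cell (5,7): code 1101 → (5.087,8.000)–(5.000,7.991)
cell (5,8): code 1000 → (6.000,8.143)–(5.087,8.000)
cell (6,0): code 0110 → (6.000,0.046)–(7.000,0.366)
cell (6,7): code 1011 → (7.000,7.754)–(6.324,8.000)
cell (6,8): code 0001 → (6.324,8.000)–(6.000,8.143)
cell (7,0): code 0010 → (7.000,0.366)–(7.687,1.000)
cell (7,1): code 0111 → (7.687,1.000)–(8.000,1.634)
cell (7,6): code 1011 → (8.000,6.141)–(7.723,7.000)
cell (7,7): code 0001 → (7.723,7.000)–(7.000,7.754)
cell (8,1): code 0010 → (8.000,1.634)–(8.176,2.000)
cell (8,2): code 0011 → (8.176,2.000)–(8.258,3.000)
cell (8,3): code 0011 → (8.258,3.000)–(8.155,4.000)
cell (8,4): code 0011 → (8.155,4.000)–(8.142,5.000)
cell (8,5): code 0011 → (8.142,5.000)–(8.061,6.000)
cell (8,6): code 0001 → (8.061,6.000)–(8.000,6.141)
total: 26 segments, chained into 1 closed loop(s), length Σ = 21.623624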